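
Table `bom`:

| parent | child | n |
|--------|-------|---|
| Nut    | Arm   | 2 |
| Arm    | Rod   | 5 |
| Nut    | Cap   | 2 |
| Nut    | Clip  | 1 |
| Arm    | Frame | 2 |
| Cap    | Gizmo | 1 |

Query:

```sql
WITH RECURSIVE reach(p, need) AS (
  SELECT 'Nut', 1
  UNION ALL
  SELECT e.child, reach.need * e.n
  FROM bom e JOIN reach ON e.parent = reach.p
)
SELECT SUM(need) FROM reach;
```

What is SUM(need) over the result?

22

Base: (Nut, need=1).
Iteration 1: components of {Nut} -> Arm = 1*2 = 2, Cap = 1*2 = 2, Clip = 1*1 = 1.
Iteration 2: components of {Arm,Cap,Clip} -> Frame = 2*2 = 4, Gizmo = 2*1 = 2, Rod = 2*5 = 10.
Iteration 3: no further components; recursion stops.
SUM(need) = 1 + 2 + 2 + 1 + 10 + 4 + 2 = 22.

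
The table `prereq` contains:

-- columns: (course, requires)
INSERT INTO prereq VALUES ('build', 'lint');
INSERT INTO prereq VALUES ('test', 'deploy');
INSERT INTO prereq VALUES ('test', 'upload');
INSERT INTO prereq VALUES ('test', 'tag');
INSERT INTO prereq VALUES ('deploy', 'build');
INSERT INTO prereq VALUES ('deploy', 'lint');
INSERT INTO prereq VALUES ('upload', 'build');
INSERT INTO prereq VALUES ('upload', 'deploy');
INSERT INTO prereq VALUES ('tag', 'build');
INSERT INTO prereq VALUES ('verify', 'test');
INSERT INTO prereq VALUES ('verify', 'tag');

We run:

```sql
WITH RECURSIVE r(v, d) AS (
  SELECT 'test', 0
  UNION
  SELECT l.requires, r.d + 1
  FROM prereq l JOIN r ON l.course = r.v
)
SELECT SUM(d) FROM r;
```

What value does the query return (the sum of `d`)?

19

Base: (test, d=0).
Iteration 1: edges from {test} -> (deploy, d=1), (tag, d=1), (upload, d=1).
Iteration 2: edges from {deploy,tag,upload} -> (build, d=2), (deploy, d=2), (lint, d=2). [UNION drops 2 duplicate row(s)]
Iteration 3: edges from {build,deploy,lint} -> (build, d=3), (lint, d=3). [UNION drops 1 duplicate row(s)]
Iteration 4: edges from {build,lint} -> (lint, d=4).
Iteration 5: no outgoing edges from {lint}; recursion stops.
SUM(d) = 0 + 1 + 1 + 1 + 2 + 2 + 2 + 3 + 3 + 4 = 19.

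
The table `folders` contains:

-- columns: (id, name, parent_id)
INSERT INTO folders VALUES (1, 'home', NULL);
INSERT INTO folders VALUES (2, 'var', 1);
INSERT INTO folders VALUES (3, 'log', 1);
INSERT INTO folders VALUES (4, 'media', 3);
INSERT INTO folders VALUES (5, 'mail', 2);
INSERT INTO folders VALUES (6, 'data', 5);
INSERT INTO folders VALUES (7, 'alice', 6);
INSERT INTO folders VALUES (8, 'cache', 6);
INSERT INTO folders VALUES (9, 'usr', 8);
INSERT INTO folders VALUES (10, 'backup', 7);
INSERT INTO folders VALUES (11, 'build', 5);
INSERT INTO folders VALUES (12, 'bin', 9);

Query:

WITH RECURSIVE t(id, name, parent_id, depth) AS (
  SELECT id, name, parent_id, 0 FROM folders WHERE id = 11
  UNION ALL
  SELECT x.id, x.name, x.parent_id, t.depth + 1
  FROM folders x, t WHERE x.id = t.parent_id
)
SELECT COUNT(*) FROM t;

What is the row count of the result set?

Base: id=11 (build), parent_id=5, depth 0.
Iteration 1: join on id=5 -> mail (id 5, parent_id=2, depth 1).
Iteration 2: join on id=2 -> var (id 2, parent_id=1, depth 2).
Iteration 3: join on id=1 -> home (id 1, parent_id=NULL, depth 3).
Iteration 4: parent_id is NULL; no match; recursion stops.
Total rows emitted: 4.

4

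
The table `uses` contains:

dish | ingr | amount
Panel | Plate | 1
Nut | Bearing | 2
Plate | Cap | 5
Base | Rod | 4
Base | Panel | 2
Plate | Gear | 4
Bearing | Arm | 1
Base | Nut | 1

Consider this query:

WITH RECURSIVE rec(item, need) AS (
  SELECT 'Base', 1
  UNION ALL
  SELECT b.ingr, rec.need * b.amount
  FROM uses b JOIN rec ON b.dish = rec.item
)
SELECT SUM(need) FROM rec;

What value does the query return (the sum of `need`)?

32

Base: (Base, need=1).
Iteration 1: components of {Base} -> Nut = 1*1 = 1, Panel = 1*2 = 2, Rod = 1*4 = 4.
Iteration 2: components of {Nut,Panel,Rod} -> Bearing = 1*2 = 2, Plate = 2*1 = 2.
Iteration 3: components of {Bearing,Plate} -> Arm = 2*1 = 2, Cap = 2*5 = 10, Gear = 2*4 = 8.
Iteration 4: no further components; recursion stops.
SUM(need) = 1 + 2 + 1 + 4 + 2 + 2 + 10 + 8 + 2 = 32.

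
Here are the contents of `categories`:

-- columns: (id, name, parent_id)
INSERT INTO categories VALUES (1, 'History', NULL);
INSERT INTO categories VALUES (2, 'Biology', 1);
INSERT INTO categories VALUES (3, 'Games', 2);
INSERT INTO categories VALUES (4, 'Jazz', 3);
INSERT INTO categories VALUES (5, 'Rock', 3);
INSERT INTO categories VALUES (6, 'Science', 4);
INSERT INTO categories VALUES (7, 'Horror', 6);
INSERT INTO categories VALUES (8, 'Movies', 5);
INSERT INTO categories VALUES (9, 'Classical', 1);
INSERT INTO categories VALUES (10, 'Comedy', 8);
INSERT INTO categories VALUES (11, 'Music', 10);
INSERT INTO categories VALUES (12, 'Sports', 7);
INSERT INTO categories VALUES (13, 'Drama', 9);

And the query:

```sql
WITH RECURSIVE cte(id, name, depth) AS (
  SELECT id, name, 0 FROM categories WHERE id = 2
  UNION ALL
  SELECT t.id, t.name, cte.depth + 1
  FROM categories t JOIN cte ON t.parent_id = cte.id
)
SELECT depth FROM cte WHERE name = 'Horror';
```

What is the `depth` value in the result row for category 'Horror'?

4

Base: id=2 (Biology) at depth 0.
Iteration 1: rows with parent_id in {2} -> Games (id 3, depth 1).
Iteration 2: rows with parent_id in {3} -> Jazz (id 4, depth 2), Rock (id 5, depth 2).
Iteration 3: rows with parent_id in {4,5} -> Science (id 6, depth 3), Movies (id 8, depth 3).
Iteration 4: rows with parent_id in {6,8} -> Horror (id 7, depth 4), Comedy (id 10, depth 4).
Iteration 5: rows with parent_id in {7,10} -> Music (id 11, depth 5), Sports (id 12, depth 5).
Iteration 6: no rows with parent_id in {11,12}; recursion stops.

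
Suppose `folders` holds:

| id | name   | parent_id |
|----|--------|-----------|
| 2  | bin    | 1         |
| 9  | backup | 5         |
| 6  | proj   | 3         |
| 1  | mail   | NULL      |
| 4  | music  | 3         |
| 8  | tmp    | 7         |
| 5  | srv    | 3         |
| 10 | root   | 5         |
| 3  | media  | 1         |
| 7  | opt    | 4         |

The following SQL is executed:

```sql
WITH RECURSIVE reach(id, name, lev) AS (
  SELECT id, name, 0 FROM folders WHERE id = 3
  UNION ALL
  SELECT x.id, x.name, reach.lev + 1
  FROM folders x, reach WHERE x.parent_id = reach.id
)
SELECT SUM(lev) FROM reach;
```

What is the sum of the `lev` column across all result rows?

12

Base: id=3 (media) at lev 0.
Iteration 1: rows with parent_id in {3} -> music (id 4, lev 1), srv (id 5, lev 1), proj (id 6, lev 1).
Iteration 2: rows with parent_id in {4,5,6} -> opt (id 7, lev 2), backup (id 9, lev 2), root (id 10, lev 2).
Iteration 3: rows with parent_id in {7,9,10} -> tmp (id 8, lev 3).
Iteration 4: no rows with parent_id in {8}; recursion stops.
SUM(lev) = 0 + 1 + 1 + 1 + 2 + 2 + 2 + 3 = 12.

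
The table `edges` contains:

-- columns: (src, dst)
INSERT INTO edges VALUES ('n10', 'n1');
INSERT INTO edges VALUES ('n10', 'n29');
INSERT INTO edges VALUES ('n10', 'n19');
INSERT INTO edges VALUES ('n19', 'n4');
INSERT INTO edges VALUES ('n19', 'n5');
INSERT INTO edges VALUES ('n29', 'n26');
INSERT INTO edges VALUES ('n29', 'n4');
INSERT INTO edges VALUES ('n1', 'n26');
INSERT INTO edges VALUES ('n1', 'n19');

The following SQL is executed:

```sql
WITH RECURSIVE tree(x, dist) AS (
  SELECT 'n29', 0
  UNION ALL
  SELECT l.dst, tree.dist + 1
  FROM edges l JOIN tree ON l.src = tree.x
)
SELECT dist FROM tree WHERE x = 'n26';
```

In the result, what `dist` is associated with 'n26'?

1

Base: (n29, dist=0).
Iteration 1: edges from {n29} -> (n26, dist=1), (n4, dist=1).
Iteration 2: no outgoing edges from {n26,n4}; recursion stops.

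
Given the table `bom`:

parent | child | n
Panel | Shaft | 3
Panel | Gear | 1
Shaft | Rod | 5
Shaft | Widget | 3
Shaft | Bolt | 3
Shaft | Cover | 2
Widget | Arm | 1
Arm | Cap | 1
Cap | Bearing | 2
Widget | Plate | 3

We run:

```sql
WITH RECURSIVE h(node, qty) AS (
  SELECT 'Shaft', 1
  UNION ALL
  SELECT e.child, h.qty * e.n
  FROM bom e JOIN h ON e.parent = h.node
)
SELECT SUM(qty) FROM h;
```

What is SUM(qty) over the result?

Base: (Shaft, qty=1).
Iteration 1: components of {Shaft} -> Bolt = 1*3 = 3, Cover = 1*2 = 2, Rod = 1*5 = 5, Widget = 1*3 = 3.
Iteration 2: components of {Bolt,Cover,Rod,Widget} -> Arm = 3*1 = 3, Plate = 3*3 = 9.
Iteration 3: components of {Arm,Plate} -> Cap = 3*1 = 3.
Iteration 4: components of {Cap} -> Bearing = 3*2 = 6.
Iteration 5: no further components; recursion stops.
SUM(qty) = 1 + 5 + 3 + 3 + 2 + 3 + 9 + 3 + 6 = 35.

35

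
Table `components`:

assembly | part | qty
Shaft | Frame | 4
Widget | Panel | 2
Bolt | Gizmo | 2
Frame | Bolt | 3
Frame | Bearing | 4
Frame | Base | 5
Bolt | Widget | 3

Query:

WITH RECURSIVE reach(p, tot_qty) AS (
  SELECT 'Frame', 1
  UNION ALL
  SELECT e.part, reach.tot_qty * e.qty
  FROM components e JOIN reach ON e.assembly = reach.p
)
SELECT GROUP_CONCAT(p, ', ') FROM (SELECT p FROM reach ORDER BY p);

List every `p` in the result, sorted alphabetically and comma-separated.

Base: (Frame, tot_qty=1).
Iteration 1: components of {Frame} -> Base = 1*5 = 5, Bearing = 1*4 = 4, Bolt = 1*3 = 3.
Iteration 2: components of {Base,Bearing,Bolt} -> Gizmo = 3*2 = 6, Widget = 3*3 = 9.
Iteration 3: components of {Gizmo,Widget} -> Panel = 9*2 = 18.
Iteration 4: no further components; recursion stops.

Base, Bearing, Bolt, Frame, Gizmo, Panel, Widget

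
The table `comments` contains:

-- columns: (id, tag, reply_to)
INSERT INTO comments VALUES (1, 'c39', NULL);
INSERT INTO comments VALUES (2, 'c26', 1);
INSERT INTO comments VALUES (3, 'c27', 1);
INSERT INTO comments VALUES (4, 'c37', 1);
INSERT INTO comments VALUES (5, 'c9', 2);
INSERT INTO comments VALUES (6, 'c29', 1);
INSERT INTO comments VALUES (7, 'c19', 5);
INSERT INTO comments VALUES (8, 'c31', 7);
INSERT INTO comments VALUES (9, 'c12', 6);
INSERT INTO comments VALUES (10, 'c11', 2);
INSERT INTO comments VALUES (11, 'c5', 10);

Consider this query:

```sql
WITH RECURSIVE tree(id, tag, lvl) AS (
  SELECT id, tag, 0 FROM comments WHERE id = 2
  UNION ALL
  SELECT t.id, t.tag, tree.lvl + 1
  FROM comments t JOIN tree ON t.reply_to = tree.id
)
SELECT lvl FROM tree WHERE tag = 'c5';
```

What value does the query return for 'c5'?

Base: id=2 (c26) at lvl 0.
Iteration 1: rows with reply_to in {2} -> c9 (id 5, lvl 1), c11 (id 10, lvl 1).
Iteration 2: rows with reply_to in {5,10} -> c19 (id 7, lvl 2), c5 (id 11, lvl 2).
Iteration 3: rows with reply_to in {7,11} -> c31 (id 8, lvl 3).
Iteration 4: no rows with reply_to in {8}; recursion stops.

2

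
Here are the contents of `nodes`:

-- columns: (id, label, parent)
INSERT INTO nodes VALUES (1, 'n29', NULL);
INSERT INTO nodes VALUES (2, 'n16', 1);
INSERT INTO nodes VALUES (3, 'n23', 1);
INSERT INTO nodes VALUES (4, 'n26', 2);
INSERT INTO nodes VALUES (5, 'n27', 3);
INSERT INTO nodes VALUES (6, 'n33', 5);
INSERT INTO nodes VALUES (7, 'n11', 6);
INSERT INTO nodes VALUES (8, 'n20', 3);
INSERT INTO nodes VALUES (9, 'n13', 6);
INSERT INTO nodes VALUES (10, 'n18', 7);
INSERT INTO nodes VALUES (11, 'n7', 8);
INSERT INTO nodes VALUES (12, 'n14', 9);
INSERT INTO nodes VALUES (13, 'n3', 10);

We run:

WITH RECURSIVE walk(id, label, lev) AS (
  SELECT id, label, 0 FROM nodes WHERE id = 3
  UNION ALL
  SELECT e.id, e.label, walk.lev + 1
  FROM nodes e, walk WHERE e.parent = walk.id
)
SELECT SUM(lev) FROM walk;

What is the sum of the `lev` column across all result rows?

Base: id=3 (n23) at lev 0.
Iteration 1: rows with parent in {3} -> n27 (id 5, lev 1), n20 (id 8, lev 1).
Iteration 2: rows with parent in {5,8} -> n33 (id 6, lev 2), n7 (id 11, lev 2).
Iteration 3: rows with parent in {6,11} -> n11 (id 7, lev 3), n13 (id 9, lev 3).
Iteration 4: rows with parent in {7,9} -> n18 (id 10, lev 4), n14 (id 12, lev 4).
Iteration 5: rows with parent in {10,12} -> n3 (id 13, lev 5).
Iteration 6: no rows with parent in {13}; recursion stops.
SUM(lev) = 0 + 1 + 1 + 2 + 2 + 3 + 3 + 4 + 4 + 5 = 25.

25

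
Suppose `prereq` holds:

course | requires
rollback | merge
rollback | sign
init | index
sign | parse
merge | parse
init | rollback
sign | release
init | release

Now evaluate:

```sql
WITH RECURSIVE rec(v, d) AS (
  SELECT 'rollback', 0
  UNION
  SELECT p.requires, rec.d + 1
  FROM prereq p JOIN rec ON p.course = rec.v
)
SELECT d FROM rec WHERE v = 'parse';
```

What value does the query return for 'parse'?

2

Base: (rollback, d=0).
Iteration 1: edges from {rollback} -> (merge, d=1), (sign, d=1).
Iteration 2: edges from {merge,sign} -> (parse, d=2), (release, d=2). [UNION drops 1 duplicate row(s)]
Iteration 3: no outgoing edges from {parse,release}; recursion stops.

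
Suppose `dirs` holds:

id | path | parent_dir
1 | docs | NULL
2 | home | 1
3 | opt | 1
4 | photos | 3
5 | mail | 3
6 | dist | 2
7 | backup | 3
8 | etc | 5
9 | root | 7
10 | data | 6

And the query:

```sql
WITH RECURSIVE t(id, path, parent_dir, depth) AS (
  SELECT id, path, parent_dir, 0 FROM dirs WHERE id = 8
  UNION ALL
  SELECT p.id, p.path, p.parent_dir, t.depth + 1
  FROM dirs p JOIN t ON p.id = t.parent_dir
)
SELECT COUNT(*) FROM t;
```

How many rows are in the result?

4

Base: id=8 (etc), parent_dir=5, depth 0.
Iteration 1: join on id=5 -> mail (id 5, parent_dir=3, depth 1).
Iteration 2: join on id=3 -> opt (id 3, parent_dir=1, depth 2).
Iteration 3: join on id=1 -> docs (id 1, parent_dir=NULL, depth 3).
Iteration 4: parent_dir is NULL; no match; recursion stops.
Total rows emitted: 4.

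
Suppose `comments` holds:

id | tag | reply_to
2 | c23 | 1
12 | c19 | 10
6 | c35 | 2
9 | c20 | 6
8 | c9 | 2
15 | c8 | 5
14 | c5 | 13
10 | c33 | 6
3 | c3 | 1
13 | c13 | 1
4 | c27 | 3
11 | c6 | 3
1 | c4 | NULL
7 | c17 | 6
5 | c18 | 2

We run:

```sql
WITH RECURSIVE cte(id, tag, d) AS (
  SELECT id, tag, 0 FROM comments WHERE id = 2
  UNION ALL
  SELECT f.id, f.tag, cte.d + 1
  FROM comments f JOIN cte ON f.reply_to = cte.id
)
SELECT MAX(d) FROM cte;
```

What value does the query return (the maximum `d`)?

Base: id=2 (c23) at d 0.
Iteration 1: rows with reply_to in {2} -> c18 (id 5, d 1), c35 (id 6, d 1), c9 (id 8, d 1).
Iteration 2: rows with reply_to in {5,6,8} -> c17 (id 7, d 2), c20 (id 9, d 2), c33 (id 10, d 2), c8 (id 15, d 2).
Iteration 3: rows with reply_to in {7,9,10,15} -> c19 (id 12, d 3).
Iteration 4: no rows with reply_to in {12}; recursion stops.
d values: 0, 1, 1, 1, 2, 2, 2, 2, 3; the maximum is 3.

3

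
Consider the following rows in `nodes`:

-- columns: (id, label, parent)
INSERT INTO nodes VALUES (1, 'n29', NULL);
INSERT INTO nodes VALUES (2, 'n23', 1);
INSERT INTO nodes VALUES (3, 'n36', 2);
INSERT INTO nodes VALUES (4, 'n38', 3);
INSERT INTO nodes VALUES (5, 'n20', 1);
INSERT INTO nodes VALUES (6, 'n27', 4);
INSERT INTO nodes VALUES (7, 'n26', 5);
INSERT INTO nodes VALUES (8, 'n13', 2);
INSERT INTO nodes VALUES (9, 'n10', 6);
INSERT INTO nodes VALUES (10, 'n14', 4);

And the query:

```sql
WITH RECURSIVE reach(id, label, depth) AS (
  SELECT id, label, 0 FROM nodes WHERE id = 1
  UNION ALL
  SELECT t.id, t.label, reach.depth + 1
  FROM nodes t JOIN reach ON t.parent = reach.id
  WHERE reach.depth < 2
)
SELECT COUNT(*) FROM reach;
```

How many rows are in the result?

Base: id=1 (n29) at depth 0.
Iteration 1: rows with parent in {1} -> n23 (id 2, depth 1), n20 (id 5, depth 1).
Iteration 2: rows with parent in {2,5} -> n36 (id 3, depth 2), n26 (id 7, depth 2), n13 (id 8, depth 2).
Iteration 3: depth < 2 fails for all current rows; recursion stops.
Total rows emitted: 6.

6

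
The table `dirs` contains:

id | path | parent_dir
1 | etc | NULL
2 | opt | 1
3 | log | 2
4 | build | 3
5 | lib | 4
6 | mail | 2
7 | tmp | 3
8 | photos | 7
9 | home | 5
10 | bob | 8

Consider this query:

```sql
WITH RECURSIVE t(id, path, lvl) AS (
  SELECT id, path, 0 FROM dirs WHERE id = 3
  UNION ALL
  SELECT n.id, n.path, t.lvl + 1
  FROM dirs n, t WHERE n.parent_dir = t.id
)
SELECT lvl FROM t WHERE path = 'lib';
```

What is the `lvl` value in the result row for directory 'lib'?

Base: id=3 (log) at lvl 0.
Iteration 1: rows with parent_dir in {3} -> build (id 4, lvl 1), tmp (id 7, lvl 1).
Iteration 2: rows with parent_dir in {4,7} -> lib (id 5, lvl 2), photos (id 8, lvl 2).
Iteration 3: rows with parent_dir in {5,8} -> home (id 9, lvl 3), bob (id 10, lvl 3).
Iteration 4: no rows with parent_dir in {9,10}; recursion stops.

2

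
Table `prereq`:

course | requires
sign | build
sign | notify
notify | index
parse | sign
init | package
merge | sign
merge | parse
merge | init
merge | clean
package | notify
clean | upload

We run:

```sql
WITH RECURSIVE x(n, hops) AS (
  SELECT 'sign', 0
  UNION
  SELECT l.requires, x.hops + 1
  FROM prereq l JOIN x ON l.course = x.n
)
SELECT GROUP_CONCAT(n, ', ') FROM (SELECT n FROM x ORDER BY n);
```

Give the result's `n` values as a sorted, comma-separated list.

build, index, notify, sign

Base: (sign, hops=0).
Iteration 1: edges from {sign} -> (build, hops=1), (notify, hops=1).
Iteration 2: edges from {build,notify} -> (index, hops=2).
Iteration 3: no outgoing edges from {index}; recursion stops.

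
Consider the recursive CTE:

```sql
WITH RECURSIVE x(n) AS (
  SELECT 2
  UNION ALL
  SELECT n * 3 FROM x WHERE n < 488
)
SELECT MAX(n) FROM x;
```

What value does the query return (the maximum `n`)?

1458

Base: n=2.
Iteration 1: 2 < 488 holds -> n = 2 * 3 = 6.
Iteration 2: 6 < 488 holds -> n = 6 * 3 = 18.
Iteration 3: 18 < 488 holds -> n = 18 * 3 = 54.
Iteration 4: 54 < 488 holds -> n = 54 * 3 = 162.
Iteration 5: 162 < 488 holds -> n = 162 * 3 = 486.
Iteration 6: 486 < 488 holds -> n = 486 * 3 = 1458.
Iteration 7: 1458 < 488 fails; recursion stops.
n values: 2, 6, 18, 54, 162, 486, 1458; the maximum is 1458.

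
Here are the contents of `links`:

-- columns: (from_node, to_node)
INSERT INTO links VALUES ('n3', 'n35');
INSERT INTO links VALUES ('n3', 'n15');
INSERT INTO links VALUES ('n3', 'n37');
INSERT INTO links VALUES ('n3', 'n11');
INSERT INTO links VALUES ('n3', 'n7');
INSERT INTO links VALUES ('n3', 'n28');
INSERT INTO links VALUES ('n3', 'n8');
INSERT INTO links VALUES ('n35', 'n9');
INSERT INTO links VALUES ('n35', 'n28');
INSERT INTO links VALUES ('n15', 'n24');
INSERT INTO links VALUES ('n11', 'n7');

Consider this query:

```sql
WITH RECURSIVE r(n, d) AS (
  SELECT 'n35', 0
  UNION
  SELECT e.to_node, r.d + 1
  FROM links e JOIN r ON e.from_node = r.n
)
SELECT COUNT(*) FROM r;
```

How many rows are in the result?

3

Base: (n35, d=0).
Iteration 1: edges from {n35} -> (n28, d=1), (n9, d=1).
Iteration 2: no outgoing edges from {n28,n9}; recursion stops.
Total rows emitted: 3.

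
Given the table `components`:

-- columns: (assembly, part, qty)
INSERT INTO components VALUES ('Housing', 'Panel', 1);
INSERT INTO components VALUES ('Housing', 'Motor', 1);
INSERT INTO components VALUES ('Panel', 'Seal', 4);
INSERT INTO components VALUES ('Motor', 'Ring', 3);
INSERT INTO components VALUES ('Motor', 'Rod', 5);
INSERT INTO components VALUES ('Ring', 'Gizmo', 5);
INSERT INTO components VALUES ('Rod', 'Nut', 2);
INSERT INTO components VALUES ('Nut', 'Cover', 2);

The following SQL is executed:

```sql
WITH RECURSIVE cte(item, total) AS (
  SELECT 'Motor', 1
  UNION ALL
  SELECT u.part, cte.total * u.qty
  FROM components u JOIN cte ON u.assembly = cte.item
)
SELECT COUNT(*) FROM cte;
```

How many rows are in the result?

6

Base: (Motor, total=1).
Iteration 1: components of {Motor} -> Ring = 1*3 = 3, Rod = 1*5 = 5.
Iteration 2: components of {Ring,Rod} -> Gizmo = 3*5 = 15, Nut = 5*2 = 10.
Iteration 3: components of {Gizmo,Nut} -> Cover = 10*2 = 20.
Iteration 4: no further components; recursion stops.
Total rows emitted: 6.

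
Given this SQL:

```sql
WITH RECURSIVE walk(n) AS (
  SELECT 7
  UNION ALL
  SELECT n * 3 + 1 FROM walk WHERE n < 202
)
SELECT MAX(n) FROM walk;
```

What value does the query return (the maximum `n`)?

202

Base: n=7.
Iteration 1: 7 < 202 holds -> n = 7 * 3 + 1 = 22.
Iteration 2: 22 < 202 holds -> n = 22 * 3 + 1 = 67.
Iteration 3: 67 < 202 holds -> n = 67 * 3 + 1 = 202.
Iteration 4: 202 < 202 fails; recursion stops.
n values: 7, 22, 67, 202; the maximum is 202.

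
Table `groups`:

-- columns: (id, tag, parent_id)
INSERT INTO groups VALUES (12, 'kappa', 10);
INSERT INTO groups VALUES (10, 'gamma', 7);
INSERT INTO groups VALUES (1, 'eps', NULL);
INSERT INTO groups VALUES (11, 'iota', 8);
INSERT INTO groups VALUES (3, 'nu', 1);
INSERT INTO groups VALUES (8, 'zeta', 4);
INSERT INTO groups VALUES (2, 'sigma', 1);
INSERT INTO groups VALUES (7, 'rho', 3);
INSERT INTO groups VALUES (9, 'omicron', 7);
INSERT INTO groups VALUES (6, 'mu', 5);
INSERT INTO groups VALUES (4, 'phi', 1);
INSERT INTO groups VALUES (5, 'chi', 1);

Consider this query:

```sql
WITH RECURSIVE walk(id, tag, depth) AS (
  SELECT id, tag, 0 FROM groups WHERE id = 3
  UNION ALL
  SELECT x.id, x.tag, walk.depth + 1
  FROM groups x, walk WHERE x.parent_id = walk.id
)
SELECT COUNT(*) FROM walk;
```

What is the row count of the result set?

5

Base: id=3 (nu) at depth 0.
Iteration 1: rows with parent_id in {3} -> rho (id 7, depth 1).
Iteration 2: rows with parent_id in {7} -> omicron (id 9, depth 2), gamma (id 10, depth 2).
Iteration 3: rows with parent_id in {9,10} -> kappa (id 12, depth 3).
Iteration 4: no rows with parent_id in {12}; recursion stops.
Total rows emitted: 5.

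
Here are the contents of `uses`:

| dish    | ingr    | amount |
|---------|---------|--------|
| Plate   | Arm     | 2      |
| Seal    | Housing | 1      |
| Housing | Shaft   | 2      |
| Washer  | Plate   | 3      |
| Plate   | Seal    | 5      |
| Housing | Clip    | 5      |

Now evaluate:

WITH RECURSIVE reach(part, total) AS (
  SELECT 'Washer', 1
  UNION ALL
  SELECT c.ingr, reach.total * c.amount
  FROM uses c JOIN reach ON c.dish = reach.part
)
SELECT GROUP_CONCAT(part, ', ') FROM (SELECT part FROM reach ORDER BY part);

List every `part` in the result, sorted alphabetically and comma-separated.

Base: (Washer, total=1).
Iteration 1: components of {Washer} -> Plate = 1*3 = 3.
Iteration 2: components of {Plate} -> Arm = 3*2 = 6, Seal = 3*5 = 15.
Iteration 3: components of {Arm,Seal} -> Housing = 15*1 = 15.
Iteration 4: components of {Housing} -> Clip = 15*5 = 75, Shaft = 15*2 = 30.
Iteration 5: no further components; recursion stops.

Arm, Clip, Housing, Plate, Seal, Shaft, Washer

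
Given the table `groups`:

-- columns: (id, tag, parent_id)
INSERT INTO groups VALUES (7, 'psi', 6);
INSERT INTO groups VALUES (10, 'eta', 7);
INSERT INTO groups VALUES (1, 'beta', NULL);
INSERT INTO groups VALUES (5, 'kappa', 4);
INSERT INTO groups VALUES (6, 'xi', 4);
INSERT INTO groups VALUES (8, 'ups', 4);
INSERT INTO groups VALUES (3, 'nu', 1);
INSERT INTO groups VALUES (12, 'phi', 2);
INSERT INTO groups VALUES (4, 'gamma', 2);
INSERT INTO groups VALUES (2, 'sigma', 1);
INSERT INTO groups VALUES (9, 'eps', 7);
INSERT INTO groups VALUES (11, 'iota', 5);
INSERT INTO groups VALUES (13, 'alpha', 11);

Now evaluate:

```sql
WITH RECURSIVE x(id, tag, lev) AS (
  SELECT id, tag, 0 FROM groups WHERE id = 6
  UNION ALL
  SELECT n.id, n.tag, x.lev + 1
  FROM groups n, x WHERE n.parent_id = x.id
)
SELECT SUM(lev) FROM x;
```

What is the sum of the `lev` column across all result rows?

5

Base: id=6 (xi) at lev 0.
Iteration 1: rows with parent_id in {6} -> psi (id 7, lev 1).
Iteration 2: rows with parent_id in {7} -> eps (id 9, lev 2), eta (id 10, lev 2).
Iteration 3: no rows with parent_id in {9,10}; recursion stops.
SUM(lev) = 0 + 1 + 2 + 2 = 5.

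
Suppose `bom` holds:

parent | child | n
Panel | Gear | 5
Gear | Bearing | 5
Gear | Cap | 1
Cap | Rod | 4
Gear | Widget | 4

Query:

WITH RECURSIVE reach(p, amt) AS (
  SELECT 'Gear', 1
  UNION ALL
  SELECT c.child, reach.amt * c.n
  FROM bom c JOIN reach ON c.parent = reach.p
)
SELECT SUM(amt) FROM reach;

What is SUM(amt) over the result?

15

Base: (Gear, amt=1).
Iteration 1: components of {Gear} -> Bearing = 1*5 = 5, Cap = 1*1 = 1, Widget = 1*4 = 4.
Iteration 2: components of {Bearing,Cap,Widget} -> Rod = 1*4 = 4.
Iteration 3: no further components; recursion stops.
SUM(amt) = 1 + 5 + 1 + 4 + 4 = 15.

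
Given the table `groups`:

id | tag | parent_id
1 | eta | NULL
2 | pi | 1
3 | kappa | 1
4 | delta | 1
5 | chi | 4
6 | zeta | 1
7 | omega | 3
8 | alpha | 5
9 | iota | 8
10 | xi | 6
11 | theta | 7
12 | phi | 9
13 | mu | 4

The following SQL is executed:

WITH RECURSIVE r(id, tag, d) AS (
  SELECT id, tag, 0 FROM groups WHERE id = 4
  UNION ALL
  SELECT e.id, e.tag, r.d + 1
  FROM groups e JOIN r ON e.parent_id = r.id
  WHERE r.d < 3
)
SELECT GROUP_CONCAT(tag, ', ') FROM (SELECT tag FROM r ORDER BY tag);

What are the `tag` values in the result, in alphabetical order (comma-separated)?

Base: id=4 (delta) at d 0.
Iteration 1: rows with parent_id in {4} -> chi (id 5, d 1), mu (id 13, d 1).
Iteration 2: rows with parent_id in {5,13} -> alpha (id 8, d 2).
Iteration 3: rows with parent_id in {8} -> iota (id 9, d 3).
Iteration 4: d < 3 fails for all current rows; recursion stops.

alpha, chi, delta, iota, mu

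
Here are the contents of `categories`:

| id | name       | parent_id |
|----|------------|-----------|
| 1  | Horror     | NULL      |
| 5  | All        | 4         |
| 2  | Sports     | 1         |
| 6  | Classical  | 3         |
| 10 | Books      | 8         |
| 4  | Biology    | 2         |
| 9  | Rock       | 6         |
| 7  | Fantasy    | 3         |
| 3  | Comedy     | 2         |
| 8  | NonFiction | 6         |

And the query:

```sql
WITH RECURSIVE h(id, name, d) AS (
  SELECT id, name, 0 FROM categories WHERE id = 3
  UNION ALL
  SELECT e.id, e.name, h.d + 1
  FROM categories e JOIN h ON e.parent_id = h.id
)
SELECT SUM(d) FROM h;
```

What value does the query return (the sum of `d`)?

9

Base: id=3 (Comedy) at d 0.
Iteration 1: rows with parent_id in {3} -> Classical (id 6, d 1), Fantasy (id 7, d 1).
Iteration 2: rows with parent_id in {6,7} -> NonFiction (id 8, d 2), Rock (id 9, d 2).
Iteration 3: rows with parent_id in {8,9} -> Books (id 10, d 3).
Iteration 4: no rows with parent_id in {10}; recursion stops.
SUM(d) = 0 + 1 + 1 + 2 + 2 + 3 = 9.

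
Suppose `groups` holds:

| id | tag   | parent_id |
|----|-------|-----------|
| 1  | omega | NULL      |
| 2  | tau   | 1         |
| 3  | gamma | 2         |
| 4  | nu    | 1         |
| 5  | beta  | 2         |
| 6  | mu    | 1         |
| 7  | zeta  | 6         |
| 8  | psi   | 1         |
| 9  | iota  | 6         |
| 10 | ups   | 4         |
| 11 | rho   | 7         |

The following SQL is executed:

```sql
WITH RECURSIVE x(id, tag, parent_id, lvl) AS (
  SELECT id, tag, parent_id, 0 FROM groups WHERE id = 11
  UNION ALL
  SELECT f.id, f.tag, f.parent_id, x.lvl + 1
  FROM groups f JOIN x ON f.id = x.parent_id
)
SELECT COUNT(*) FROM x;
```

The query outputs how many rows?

4

Base: id=11 (rho), parent_id=7, lvl 0.
Iteration 1: join on id=7 -> zeta (id 7, parent_id=6, lvl 1).
Iteration 2: join on id=6 -> mu (id 6, parent_id=1, lvl 2).
Iteration 3: join on id=1 -> omega (id 1, parent_id=NULL, lvl 3).
Iteration 4: parent_id is NULL; no match; recursion stops.
Total rows emitted: 4.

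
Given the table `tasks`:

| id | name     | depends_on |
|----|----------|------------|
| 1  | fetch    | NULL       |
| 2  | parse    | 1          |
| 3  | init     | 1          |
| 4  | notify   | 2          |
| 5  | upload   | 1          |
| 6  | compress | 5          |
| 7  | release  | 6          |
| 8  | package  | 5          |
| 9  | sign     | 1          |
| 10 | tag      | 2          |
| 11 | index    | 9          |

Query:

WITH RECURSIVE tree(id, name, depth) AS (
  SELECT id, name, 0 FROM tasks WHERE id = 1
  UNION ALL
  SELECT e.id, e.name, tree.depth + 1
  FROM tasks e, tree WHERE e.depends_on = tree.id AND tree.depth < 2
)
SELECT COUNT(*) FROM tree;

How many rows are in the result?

10

Base: id=1 (fetch) at depth 0.
Iteration 1: rows with depends_on in {1} -> parse (id 2, depth 1), init (id 3, depth 1), upload (id 5, depth 1), sign (id 9, depth 1).
Iteration 2: rows with depends_on in {2,3,5,9} -> notify (id 4, depth 2), compress (id 6, depth 2), package (id 8, depth 2), tag (id 10, depth 2), index (id 11, depth 2).
Iteration 3: depth < 2 fails for all current rows; recursion stops.
Total rows emitted: 10.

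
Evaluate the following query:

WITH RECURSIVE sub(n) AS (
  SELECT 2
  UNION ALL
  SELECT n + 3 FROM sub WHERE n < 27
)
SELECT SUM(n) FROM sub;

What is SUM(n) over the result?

155

Base: n=2.
Iteration 1: 2 < 27 holds -> n = 2 + 3 = 5.
Iteration 2: 5 < 27 holds -> n = 5 + 3 = 8.
Iteration 3: 8 < 27 holds -> n = 8 + 3 = 11.
Iteration 4: 11 < 27 holds -> n = 11 + 3 = 14.
Iteration 5: 14 < 27 holds -> n = 14 + 3 = 17.
Iteration 6: 17 < 27 holds -> n = 17 + 3 = 20.
Iteration 7: 20 < 27 holds -> n = 20 + 3 = 23.
Iteration 8: 23 < 27 holds -> n = 23 + 3 = 26.
Iteration 9: 26 < 27 holds -> n = 26 + 3 = 29.
Iteration 10: 29 < 27 fails; recursion stops.
SUM(n) = 2 + 5 + 8 + 11 + 14 + 17 + 20 + 23 + 26 + 29 = 155.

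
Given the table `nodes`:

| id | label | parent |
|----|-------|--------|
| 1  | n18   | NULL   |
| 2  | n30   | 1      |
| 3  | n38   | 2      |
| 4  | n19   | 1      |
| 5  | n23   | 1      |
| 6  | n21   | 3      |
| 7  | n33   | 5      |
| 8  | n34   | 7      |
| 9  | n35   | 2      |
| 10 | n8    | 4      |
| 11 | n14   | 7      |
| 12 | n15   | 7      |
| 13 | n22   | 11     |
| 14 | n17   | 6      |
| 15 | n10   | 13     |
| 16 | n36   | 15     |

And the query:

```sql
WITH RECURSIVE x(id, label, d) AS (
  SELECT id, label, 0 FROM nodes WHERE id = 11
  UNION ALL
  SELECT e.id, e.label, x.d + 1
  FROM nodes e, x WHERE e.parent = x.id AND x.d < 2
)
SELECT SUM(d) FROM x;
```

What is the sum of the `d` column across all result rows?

3

Base: id=11 (n14) at d 0.
Iteration 1: rows with parent in {11} -> n22 (id 13, d 1).
Iteration 2: rows with parent in {13} -> n10 (id 15, d 2).
Iteration 3: d < 2 fails for all current rows; recursion stops.
SUM(d) = 0 + 1 + 2 = 3.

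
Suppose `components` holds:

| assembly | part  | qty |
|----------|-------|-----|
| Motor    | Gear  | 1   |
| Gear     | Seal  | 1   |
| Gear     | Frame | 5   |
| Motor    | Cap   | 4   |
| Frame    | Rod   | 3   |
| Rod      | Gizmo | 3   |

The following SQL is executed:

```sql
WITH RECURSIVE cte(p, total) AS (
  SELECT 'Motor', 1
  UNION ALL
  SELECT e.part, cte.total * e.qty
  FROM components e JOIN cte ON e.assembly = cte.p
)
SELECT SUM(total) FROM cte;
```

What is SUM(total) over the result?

Base: (Motor, total=1).
Iteration 1: components of {Motor} -> Cap = 1*4 = 4, Gear = 1*1 = 1.
Iteration 2: components of {Cap,Gear} -> Frame = 1*5 = 5, Seal = 1*1 = 1.
Iteration 3: components of {Frame,Seal} -> Rod = 5*3 = 15.
Iteration 4: components of {Rod} -> Gizmo = 15*3 = 45.
Iteration 5: no further components; recursion stops.
SUM(total) = 1 + 1 + 4 + 1 + 5 + 15 + 45 = 72.

72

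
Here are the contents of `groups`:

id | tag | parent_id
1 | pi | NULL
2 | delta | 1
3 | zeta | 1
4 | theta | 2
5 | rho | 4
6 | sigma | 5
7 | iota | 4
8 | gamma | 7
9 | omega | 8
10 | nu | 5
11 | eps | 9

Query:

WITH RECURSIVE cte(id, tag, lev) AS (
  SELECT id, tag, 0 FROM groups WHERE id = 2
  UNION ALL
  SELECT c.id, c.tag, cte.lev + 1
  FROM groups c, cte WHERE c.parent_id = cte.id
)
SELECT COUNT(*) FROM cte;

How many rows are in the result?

Base: id=2 (delta) at lev 0.
Iteration 1: rows with parent_id in {2} -> theta (id 4, lev 1).
Iteration 2: rows with parent_id in {4} -> rho (id 5, lev 2), iota (id 7, lev 2).
Iteration 3: rows with parent_id in {5,7} -> sigma (id 6, lev 3), gamma (id 8, lev 3), nu (id 10, lev 3).
Iteration 4: rows with parent_id in {6,8,10} -> omega (id 9, lev 4).
Iteration 5: rows with parent_id in {9} -> eps (id 11, lev 5).
Iteration 6: no rows with parent_id in {11}; recursion stops.
Total rows emitted: 9.

9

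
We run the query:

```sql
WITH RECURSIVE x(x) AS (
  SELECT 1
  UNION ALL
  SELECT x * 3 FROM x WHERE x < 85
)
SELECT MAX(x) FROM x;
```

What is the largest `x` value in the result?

243

Base: x=1.
Iteration 1: 1 < 85 holds -> x = 1 * 3 = 3.
Iteration 2: 3 < 85 holds -> x = 3 * 3 = 9.
Iteration 3: 9 < 85 holds -> x = 9 * 3 = 27.
Iteration 4: 27 < 85 holds -> x = 27 * 3 = 81.
Iteration 5: 81 < 85 holds -> x = 81 * 3 = 243.
Iteration 6: 243 < 85 fails; recursion stops.
x values: 1, 3, 9, 27, 81, 243; the maximum is 243.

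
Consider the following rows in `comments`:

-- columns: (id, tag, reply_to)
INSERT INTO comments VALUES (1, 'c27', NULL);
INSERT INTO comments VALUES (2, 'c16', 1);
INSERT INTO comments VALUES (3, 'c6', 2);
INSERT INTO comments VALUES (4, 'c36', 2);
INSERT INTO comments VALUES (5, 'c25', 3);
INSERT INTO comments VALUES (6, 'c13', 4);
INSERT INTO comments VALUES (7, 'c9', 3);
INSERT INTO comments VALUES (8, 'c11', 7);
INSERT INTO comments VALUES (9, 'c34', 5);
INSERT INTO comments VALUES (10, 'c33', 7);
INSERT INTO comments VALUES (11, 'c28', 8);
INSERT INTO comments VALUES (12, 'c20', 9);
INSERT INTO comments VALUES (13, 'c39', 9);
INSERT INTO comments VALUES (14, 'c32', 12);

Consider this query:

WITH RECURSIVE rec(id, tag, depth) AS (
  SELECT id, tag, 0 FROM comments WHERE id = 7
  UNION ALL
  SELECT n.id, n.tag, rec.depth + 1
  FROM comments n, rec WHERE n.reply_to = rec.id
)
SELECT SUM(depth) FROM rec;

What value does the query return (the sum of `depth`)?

Base: id=7 (c9) at depth 0.
Iteration 1: rows with reply_to in {7} -> c11 (id 8, depth 1), c33 (id 10, depth 1).
Iteration 2: rows with reply_to in {8,10} -> c28 (id 11, depth 2).
Iteration 3: no rows with reply_to in {11}; recursion stops.
SUM(depth) = 0 + 1 + 1 + 2 = 4.

4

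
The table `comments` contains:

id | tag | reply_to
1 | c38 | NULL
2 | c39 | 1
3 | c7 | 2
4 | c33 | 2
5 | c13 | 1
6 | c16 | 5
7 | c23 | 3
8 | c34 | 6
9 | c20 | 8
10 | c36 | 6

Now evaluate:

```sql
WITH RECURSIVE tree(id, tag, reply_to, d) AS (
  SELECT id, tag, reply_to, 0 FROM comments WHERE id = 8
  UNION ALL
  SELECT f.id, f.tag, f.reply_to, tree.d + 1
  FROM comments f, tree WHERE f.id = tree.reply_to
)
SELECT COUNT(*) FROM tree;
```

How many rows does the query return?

Base: id=8 (c34), reply_to=6, d 0.
Iteration 1: join on id=6 -> c16 (id 6, reply_to=5, d 1).
Iteration 2: join on id=5 -> c13 (id 5, reply_to=1, d 2).
Iteration 3: join on id=1 -> c38 (id 1, reply_to=NULL, d 3).
Iteration 4: reply_to is NULL; no match; recursion stops.
Total rows emitted: 4.

4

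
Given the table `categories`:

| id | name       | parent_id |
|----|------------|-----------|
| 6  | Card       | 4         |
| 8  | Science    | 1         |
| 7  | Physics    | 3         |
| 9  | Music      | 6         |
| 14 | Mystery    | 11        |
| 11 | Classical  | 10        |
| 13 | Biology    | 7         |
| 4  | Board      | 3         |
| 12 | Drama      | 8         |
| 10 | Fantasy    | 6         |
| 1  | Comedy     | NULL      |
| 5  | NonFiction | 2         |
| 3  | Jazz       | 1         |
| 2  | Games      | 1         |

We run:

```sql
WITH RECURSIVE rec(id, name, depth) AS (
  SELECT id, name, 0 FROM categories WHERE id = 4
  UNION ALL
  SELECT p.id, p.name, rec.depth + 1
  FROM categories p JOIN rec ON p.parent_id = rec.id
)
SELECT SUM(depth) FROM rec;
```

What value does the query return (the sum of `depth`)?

12

Base: id=4 (Board) at depth 0.
Iteration 1: rows with parent_id in {4} -> Card (id 6, depth 1).
Iteration 2: rows with parent_id in {6} -> Music (id 9, depth 2), Fantasy (id 10, depth 2).
Iteration 3: rows with parent_id in {9,10} -> Classical (id 11, depth 3).
Iteration 4: rows with parent_id in {11} -> Mystery (id 14, depth 4).
Iteration 5: no rows with parent_id in {14}; recursion stops.
SUM(depth) = 0 + 1 + 2 + 2 + 3 + 4 = 12.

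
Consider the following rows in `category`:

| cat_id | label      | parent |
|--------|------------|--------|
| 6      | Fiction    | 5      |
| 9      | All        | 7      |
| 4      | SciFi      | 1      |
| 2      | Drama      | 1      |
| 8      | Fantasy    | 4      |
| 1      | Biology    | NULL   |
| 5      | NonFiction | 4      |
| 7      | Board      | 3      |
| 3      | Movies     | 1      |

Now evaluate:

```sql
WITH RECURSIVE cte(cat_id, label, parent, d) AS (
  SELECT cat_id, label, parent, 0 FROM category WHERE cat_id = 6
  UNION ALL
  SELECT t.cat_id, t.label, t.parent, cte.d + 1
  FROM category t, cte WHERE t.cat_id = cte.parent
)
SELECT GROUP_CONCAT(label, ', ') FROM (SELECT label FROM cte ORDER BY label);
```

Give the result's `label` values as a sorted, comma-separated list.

Biology, Fiction, NonFiction, SciFi

Base: cat_id=6 (Fiction), parent=5, d 0.
Iteration 1: join on cat_id=5 -> NonFiction (id 5, parent=4, d 1).
Iteration 2: join on cat_id=4 -> SciFi (id 4, parent=1, d 2).
Iteration 3: join on cat_id=1 -> Biology (id 1, parent=NULL, d 3).
Iteration 4: parent is NULL; no match; recursion stops.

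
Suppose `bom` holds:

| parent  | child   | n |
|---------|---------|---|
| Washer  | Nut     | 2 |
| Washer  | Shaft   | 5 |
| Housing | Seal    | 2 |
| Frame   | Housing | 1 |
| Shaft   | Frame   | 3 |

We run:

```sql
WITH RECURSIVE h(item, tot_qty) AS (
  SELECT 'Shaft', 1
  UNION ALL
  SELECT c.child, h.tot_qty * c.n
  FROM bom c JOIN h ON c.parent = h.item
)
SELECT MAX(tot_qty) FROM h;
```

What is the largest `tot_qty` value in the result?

6

Base: (Shaft, tot_qty=1).
Iteration 1: components of {Shaft} -> Frame = 1*3 = 3.
Iteration 2: components of {Frame} -> Housing = 3*1 = 3.
Iteration 3: components of {Housing} -> Seal = 3*2 = 6.
Iteration 4: no further components; recursion stops.
tot_qty values: 1, 3, 3, 6; the maximum is 6.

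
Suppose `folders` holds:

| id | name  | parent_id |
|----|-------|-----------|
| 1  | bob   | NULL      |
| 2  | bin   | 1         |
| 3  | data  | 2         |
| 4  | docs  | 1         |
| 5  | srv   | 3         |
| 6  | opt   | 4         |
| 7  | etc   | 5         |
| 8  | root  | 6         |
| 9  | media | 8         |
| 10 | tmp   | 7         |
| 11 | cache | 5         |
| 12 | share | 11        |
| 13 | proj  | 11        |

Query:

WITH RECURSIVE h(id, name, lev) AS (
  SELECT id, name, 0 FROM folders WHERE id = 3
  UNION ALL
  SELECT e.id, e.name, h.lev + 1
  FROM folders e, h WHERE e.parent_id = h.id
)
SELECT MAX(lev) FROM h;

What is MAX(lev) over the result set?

Base: id=3 (data) at lev 0.
Iteration 1: rows with parent_id in {3} -> srv (id 5, lev 1).
Iteration 2: rows with parent_id in {5} -> etc (id 7, lev 2), cache (id 11, lev 2).
Iteration 3: rows with parent_id in {7,11} -> tmp (id 10, lev 3), share (id 12, lev 3), proj (id 13, lev 3).
Iteration 4: no rows with parent_id in {10,12,13}; recursion stops.
lev values: 0, 1, 2, 2, 3, 3, 3; the maximum is 3.

3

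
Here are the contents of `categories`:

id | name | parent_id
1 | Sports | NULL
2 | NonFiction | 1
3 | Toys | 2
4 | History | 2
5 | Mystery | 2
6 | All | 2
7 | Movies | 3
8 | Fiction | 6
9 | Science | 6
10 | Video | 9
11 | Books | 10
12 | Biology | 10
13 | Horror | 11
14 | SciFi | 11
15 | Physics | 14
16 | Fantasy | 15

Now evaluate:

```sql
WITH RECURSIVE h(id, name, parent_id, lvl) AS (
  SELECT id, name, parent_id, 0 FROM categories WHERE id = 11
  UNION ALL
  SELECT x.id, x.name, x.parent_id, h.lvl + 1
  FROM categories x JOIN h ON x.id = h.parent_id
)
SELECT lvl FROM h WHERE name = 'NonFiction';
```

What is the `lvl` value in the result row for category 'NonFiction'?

Base: id=11 (Books), parent_id=10, lvl 0.
Iteration 1: join on id=10 -> Video (id 10, parent_id=9, lvl 1).
Iteration 2: join on id=9 -> Science (id 9, parent_id=6, lvl 2).
Iteration 3: join on id=6 -> All (id 6, parent_id=2, lvl 3).
Iteration 4: join on id=2 -> NonFiction (id 2, parent_id=1, lvl 4).
Iteration 5: join on id=1 -> Sports (id 1, parent_id=NULL, lvl 5).
Iteration 6: parent_id is NULL; no match; recursion stops.

4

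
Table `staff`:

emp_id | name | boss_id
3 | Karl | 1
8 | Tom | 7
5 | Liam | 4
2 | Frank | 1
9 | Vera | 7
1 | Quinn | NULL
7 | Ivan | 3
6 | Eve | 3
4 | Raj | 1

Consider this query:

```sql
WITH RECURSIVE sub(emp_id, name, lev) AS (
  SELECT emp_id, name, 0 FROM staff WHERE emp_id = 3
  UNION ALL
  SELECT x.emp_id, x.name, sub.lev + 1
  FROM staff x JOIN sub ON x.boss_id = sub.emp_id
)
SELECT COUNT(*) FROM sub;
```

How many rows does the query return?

Base: emp_id=3 (Karl) at lev 0.
Iteration 1: rows with boss_id in {3} -> Eve (id 6, lev 1), Ivan (id 7, lev 1).
Iteration 2: rows with boss_id in {6,7} -> Tom (id 8, lev 2), Vera (id 9, lev 2).
Iteration 3: no rows with boss_id in {8,9}; recursion stops.
Total rows emitted: 5.

5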